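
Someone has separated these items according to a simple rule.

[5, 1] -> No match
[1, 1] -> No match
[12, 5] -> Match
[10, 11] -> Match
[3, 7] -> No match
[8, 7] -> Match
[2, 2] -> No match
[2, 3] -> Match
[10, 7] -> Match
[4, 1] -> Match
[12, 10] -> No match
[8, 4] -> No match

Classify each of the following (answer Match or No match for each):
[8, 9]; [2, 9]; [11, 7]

Match, Match, No match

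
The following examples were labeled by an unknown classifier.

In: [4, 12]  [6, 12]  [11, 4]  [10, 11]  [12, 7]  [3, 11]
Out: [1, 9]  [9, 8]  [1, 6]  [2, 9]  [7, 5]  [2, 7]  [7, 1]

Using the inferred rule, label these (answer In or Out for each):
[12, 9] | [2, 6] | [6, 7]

Every 'In' example satisfies: max ≥ 10. None of the 'Out' examples do.
[12, 9] — max 12, hence In.
[2, 6] — max 6, hence Out.
[6, 7] — max 7, hence Out.

In, Out, Out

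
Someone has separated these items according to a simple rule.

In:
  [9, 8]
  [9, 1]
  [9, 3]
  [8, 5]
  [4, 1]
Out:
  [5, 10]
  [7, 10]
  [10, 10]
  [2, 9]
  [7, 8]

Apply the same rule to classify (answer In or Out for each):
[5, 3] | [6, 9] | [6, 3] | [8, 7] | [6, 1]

In, Out, In, In, In

One predicate separates the groups cleanly: first > second.
[5, 3]: 5 > 3, meets the rule → In.
[6, 9]: 6 < 9, doesn't match → Out.
[6, 3]: 6 > 3, meets the rule → In.
[8, 7]: 8 > 7, meets the rule → In.
[6, 1]: 6 > 1, meets the rule → In.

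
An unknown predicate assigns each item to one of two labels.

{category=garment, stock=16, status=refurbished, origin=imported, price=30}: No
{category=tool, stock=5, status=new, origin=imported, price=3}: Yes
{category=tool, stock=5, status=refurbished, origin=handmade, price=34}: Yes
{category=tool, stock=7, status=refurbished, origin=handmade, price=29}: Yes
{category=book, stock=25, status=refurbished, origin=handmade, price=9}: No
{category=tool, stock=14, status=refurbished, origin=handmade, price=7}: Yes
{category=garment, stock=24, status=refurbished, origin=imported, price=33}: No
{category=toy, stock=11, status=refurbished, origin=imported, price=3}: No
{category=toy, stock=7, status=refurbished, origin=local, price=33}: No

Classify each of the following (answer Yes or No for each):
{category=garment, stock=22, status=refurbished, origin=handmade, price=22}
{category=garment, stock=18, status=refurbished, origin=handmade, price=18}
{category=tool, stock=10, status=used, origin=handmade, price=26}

The distinguishing property — category is tool — holds for all the 'Yes' cases and none of the 'No' cases.
{category=garment, stock=22, status=refurbished, origin=handmade, price=22}: category is garment — doesn't qualify, so No.
{category=garment, stock=18, status=refurbished, origin=handmade, price=18}: category is garment — doesn't qualify, so No.
{category=tool, stock=10, status=used, origin=handmade, price=26}: category is tool — qualifies, so Yes.

No, No, Yes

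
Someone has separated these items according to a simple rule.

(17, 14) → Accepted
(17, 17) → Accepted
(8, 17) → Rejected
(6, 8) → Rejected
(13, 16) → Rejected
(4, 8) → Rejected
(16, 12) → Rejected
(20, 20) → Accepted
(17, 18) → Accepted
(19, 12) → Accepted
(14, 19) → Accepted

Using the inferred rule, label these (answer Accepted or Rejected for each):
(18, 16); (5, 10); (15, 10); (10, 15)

The classifier is using: sum ≥ 31.
Accepted: (18, 16), since 18+16 = 34.
Rejected: (5, 10), since 5+10 = 15.
Rejected: (15, 10), since 15+10 = 25.
Rejected: (10, 15), since 10+15 = 25.

Accepted, Rejected, Rejected, Rejected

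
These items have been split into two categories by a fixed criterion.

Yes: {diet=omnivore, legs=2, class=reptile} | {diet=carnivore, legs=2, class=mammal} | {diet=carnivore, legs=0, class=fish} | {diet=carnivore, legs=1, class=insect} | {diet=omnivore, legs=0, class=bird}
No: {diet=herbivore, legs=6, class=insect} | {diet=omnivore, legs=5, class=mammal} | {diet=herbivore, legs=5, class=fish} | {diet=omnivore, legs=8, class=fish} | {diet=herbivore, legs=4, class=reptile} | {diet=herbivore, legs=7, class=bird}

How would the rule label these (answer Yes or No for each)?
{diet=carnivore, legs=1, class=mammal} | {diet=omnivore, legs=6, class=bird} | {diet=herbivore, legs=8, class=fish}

Yes, No, No

One predicate separates the groups cleanly: legs ≤ 2.
{diet=carnivore, legs=1, class=mammal} → legs = 1 → Yes. {diet=omnivore, legs=6, class=bird} → legs = 6 → No. {diet=herbivore, legs=8, class=fish} → legs = 8 → No.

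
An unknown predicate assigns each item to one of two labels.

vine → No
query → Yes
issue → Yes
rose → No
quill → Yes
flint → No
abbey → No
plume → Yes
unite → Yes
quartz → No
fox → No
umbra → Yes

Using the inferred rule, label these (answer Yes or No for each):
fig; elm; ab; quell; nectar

All 'Yes' examples share one property — odd length AND contains 'u' — and every 'No' example lacks it.

No, No, No, Yes, No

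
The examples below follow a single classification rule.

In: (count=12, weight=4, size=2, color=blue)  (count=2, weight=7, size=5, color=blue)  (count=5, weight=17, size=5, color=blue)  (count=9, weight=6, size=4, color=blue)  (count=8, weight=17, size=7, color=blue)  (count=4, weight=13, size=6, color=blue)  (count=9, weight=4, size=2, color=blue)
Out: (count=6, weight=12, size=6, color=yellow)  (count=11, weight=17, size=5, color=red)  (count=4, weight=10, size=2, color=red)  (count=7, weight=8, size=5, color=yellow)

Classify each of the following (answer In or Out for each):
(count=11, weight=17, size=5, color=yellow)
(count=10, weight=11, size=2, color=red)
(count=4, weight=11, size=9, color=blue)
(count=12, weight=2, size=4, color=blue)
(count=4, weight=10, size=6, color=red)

Out, Out, In, In, Out

Looking at the examples, the only property every 'In' case has and every 'Out' case lacks is: color is blue.
(count=11, weight=17, size=5, color=yellow): Out (color is yellow).
(count=10, weight=11, size=2, color=red): Out (color is red).
(count=4, weight=11, size=9, color=blue): In (color is blue).
(count=12, weight=2, size=4, color=blue): In (color is blue).
(count=4, weight=10, size=6, color=red): Out (color is red).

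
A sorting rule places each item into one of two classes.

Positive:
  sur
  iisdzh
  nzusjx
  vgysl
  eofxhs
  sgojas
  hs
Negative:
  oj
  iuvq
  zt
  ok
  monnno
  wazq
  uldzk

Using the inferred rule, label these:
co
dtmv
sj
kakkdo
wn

Every 'Positive' example satisfies: contains 's'. None of the 'Negative' examples do.

Negative, Negative, Positive, Negative, Negative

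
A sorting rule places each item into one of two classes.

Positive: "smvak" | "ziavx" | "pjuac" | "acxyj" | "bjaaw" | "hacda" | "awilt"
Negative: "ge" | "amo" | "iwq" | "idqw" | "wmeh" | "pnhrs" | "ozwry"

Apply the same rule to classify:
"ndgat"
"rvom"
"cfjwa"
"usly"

One predicate separates the groups cleanly: length 5 AND contains 'a'.
Positive: "ndgat", since length 5, has 'a'.
Negative: "rvom", since length 4, no 'a'.
Positive: "cfjwa", since length 5, has 'a'.
Negative: "usly", since length 4, no 'a'.

Positive, Negative, Positive, Negative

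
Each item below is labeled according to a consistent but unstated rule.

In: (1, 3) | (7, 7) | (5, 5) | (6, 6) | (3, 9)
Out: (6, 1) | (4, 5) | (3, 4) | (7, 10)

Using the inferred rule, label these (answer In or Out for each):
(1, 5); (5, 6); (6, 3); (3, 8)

Rule: sum is even. This holds for each 'In' example and fails for each 'Out' one.
(1, 5): 1+5 = 6, satisfies this → In. (5, 6): 5+6 = 11, fails this test → Out. (6, 3): 6+3 = 9, fails this test → Out. (3, 8): 3+8 = 11, fails this test → Out.

In, Out, Out, Out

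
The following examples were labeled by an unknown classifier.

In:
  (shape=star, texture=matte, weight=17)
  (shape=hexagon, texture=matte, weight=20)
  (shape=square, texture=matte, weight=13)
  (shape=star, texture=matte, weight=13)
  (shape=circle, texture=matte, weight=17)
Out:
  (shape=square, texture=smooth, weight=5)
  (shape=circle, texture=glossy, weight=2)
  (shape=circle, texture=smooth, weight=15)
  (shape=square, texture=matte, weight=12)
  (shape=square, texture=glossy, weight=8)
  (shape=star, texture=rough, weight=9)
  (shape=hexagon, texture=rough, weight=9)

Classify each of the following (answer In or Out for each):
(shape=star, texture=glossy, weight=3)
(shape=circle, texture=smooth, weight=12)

One predicate separates the groups cleanly: texture is matte AND weight ≥ 13.

Out, Out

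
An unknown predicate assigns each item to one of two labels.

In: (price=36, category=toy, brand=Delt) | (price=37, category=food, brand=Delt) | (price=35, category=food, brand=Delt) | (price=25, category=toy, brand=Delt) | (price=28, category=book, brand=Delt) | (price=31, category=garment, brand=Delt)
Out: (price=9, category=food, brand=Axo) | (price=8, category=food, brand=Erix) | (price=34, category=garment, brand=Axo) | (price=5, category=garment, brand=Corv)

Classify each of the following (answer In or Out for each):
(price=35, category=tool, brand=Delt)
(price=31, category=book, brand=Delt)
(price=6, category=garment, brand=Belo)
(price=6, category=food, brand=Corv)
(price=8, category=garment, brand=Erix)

Checking candidate rules against both groups, what survives is: brand is Delt.
(price=35, category=tool, brand=Delt): brand is Delt — satisfies this, so In. (price=31, category=book, brand=Delt): brand is Delt — satisfies this, so In. (price=6, category=garment, brand=Belo): brand is Belo — does not fit, so Out. (price=6, category=food, brand=Corv): brand is Corv — does not fit, so Out. (price=8, category=garment, brand=Erix): brand is Erix — does not fit, so Out.

In, In, Out, Out, Out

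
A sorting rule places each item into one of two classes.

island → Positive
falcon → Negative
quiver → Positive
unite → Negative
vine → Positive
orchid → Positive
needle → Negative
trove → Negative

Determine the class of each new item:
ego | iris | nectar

Negative, Positive, Negative

The pattern is that an item is 'Positive' exactly when: even length AND contains 'i'.
ego: Negative (length 3, no 'i'). iris: Positive (length 4, has 'i'). nectar: Negative (length 6, no 'i').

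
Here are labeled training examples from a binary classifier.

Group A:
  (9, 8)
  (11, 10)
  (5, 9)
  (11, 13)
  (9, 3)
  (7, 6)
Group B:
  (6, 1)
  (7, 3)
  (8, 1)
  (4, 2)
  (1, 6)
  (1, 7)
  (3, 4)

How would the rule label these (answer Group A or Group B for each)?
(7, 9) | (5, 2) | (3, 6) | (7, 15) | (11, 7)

All 'Group A' examples share one property — sum ≥ 12 — and every 'Group B' example lacks it.
Group A: (7, 9), since 7+9 = 16. Group B: (5, 2), since 5+2 = 7. Group B: (3, 6), since 3+6 = 9. Group A: (7, 15), since 7+15 = 22. Group A: (11, 7), since 11+7 = 18.

Group A, Group B, Group B, Group A, Group A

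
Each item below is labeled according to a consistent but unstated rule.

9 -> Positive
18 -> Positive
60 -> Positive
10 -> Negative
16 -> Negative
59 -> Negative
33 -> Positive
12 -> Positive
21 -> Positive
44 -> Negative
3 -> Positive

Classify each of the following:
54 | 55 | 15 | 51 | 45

Positive, Negative, Positive, Positive, Positive

The classifier is using: multiple of 3.
54 — 54 = 3·18, hence Positive. 55 — 55 = 3·18 + 1, hence Negative. 15 — 15 = 3·5, hence Positive. 51 — 51 = 3·17, hence Positive. 45 — 45 = 3·15, hence Positive.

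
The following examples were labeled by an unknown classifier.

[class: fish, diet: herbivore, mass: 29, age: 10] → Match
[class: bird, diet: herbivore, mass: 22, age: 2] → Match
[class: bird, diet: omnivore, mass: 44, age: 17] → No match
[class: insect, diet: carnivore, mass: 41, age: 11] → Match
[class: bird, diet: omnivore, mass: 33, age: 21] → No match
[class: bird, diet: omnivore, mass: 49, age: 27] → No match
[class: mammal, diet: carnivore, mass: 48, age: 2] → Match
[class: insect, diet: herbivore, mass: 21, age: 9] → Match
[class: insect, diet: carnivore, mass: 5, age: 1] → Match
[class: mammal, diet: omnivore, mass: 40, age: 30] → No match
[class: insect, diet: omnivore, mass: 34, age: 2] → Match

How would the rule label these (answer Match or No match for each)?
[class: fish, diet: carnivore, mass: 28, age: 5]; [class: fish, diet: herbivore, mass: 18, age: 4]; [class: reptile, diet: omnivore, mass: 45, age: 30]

All 'Match' examples share one property — age ≤ 11 — and every 'No match' example lacks it.
[class: fish, diet: carnivore, mass: 28, age: 5]: age = 5 — qualifies, so Match.
[class: fish, diet: herbivore, mass: 18, age: 4]: age = 4 — qualifies, so Match.
[class: reptile, diet: omnivore, mass: 45, age: 30]: age = 30 — lacks this property, so No match.

Match, Match, No match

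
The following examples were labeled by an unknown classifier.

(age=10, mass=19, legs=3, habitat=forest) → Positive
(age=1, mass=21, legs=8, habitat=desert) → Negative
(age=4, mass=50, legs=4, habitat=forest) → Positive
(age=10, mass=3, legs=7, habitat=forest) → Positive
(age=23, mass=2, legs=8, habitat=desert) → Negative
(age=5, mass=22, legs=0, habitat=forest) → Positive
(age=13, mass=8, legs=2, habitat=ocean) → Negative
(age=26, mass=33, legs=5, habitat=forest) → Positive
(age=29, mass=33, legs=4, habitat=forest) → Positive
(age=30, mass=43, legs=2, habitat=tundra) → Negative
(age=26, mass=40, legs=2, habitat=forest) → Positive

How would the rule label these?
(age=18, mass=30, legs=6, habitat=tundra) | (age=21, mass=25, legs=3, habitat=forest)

The common property of the 'Positive' items is: habitat is forest. No 'Negative' item has it.
(age=18, mass=30, legs=6, habitat=tundra): habitat is tundra, lacks this property → Negative. (age=21, mass=25, legs=3, habitat=forest): habitat is forest, checks out → Positive.

Negative, Positive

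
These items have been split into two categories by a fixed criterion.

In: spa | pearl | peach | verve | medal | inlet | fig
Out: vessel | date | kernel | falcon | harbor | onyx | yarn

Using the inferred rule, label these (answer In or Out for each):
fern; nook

Every 'In' example satisfies: odd length. None of the 'Out' examples do.
fern: length 4, does not satisfy this → Out.
nook: length 4, does not satisfy this → Out.

Out, Out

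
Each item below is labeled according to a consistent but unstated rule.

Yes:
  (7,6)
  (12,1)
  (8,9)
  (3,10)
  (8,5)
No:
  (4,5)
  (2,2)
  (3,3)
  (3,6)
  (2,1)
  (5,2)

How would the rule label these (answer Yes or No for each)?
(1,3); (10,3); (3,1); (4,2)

No, Yes, No, No

'Yes' ⟺ sum ≥ 13.
(1,3) → 1+3 = 4 → No. (10,3) → 10+3 = 13 → Yes. (3,1) → 3+1 = 4 → No. (4,2) → 4+2 = 6 → No.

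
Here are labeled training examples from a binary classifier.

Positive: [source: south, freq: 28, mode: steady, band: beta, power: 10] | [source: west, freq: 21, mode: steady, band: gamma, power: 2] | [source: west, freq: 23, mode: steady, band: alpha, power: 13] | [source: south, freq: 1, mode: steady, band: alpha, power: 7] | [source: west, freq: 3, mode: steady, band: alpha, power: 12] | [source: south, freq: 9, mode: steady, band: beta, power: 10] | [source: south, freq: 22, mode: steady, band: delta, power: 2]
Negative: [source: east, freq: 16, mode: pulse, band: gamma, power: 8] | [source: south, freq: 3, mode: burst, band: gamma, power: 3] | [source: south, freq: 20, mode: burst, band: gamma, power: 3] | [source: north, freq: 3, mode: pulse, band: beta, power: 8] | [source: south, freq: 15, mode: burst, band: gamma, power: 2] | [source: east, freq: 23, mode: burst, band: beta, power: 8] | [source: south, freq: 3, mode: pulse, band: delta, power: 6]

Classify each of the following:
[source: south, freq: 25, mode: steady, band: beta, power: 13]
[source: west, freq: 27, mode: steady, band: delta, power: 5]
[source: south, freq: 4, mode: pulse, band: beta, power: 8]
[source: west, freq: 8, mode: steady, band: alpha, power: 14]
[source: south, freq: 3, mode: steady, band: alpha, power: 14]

The simplest hypothesis consistent with all the labels is: mode is steady.
[source: south, freq: 25, mode: steady, band: beta, power: 13]: mode is steady — satisfies this, so Positive.
[source: west, freq: 27, mode: steady, band: delta, power: 5]: mode is steady — satisfies this, so Positive.
[source: south, freq: 4, mode: pulse, band: beta, power: 8]: mode is pulse — fails this test, so Negative.
[source: west, freq: 8, mode: steady, band: alpha, power: 14]: mode is steady — satisfies this, so Positive.
[source: south, freq: 3, mode: steady, band: alpha, power: 14]: mode is steady — satisfies this, so Positive.

Positive, Positive, Negative, Positive, Positive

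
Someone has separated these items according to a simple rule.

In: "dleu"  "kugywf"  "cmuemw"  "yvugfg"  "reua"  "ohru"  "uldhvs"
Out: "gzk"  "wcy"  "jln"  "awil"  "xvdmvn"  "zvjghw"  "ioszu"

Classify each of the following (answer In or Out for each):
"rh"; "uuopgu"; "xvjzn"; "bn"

The classifier is using: even length AND contains 'u'.
Out: "rh", since length 2, no 'u'. In: "uuopgu", since length 6, has 'u'. Out: "xvjzn", since length 5, no 'u'. Out: "bn", since length 2, no 'u'.

Out, In, Out, Out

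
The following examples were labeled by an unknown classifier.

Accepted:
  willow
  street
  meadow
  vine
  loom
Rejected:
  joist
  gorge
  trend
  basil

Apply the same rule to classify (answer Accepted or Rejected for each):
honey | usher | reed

Looking at the examples, the only property every 'Accepted' case has and every 'Rejected' case lacks is: even length.

Rejected, Rejected, Accepted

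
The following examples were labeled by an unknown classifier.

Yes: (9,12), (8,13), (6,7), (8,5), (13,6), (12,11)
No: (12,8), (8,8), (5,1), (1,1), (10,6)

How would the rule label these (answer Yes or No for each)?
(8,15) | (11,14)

The pattern is that an item is 'Yes' exactly when: sum is odd.
(8,15) → 8+15 = 23 → Yes. (11,14) → 11+14 = 25 → Yes.

Yes, Yes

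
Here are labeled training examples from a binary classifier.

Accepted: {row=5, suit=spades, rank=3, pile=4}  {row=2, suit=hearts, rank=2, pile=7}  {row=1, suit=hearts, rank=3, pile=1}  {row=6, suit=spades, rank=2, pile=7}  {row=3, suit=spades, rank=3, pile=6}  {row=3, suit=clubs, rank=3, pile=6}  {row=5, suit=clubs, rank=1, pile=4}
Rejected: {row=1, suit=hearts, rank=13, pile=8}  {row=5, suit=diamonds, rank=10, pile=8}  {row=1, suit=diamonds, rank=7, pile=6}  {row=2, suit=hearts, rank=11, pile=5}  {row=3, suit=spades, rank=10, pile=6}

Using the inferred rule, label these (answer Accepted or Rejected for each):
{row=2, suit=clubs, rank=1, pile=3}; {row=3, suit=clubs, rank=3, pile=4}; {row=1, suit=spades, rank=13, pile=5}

Accepted, Accepted, Rejected

'Accepted' ⟺ rank ≤ 3.
{row=2, suit=clubs, rank=1, pile=3}: Accepted (rank = 1). {row=3, suit=clubs, rank=3, pile=4}: Accepted (rank = 3). {row=1, suit=spades, rank=13, pile=5}: Rejected (rank = 13).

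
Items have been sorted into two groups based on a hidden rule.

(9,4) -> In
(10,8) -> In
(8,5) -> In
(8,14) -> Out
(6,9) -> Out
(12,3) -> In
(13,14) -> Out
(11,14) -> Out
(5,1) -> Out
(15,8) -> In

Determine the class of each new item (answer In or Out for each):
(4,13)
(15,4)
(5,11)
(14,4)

One predicate separates the groups cleanly: first > second AND sum ≥ 13.
(4,13): 4 < 13, 4+13 = 17 — does not pass, so Out.
(15,4): 15 > 4, 15+4 = 19 — passes, so In.
(5,11): 5 < 11, 5+11 = 16 — does not pass, so Out.
(14,4): 14 > 4, 14+4 = 18 — passes, so In.

Out, In, Out, In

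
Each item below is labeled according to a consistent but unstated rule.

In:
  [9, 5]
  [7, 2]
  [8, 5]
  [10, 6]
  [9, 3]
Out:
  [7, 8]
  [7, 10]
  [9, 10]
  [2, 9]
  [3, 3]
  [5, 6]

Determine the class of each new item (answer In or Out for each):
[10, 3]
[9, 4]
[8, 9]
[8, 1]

Rule: first > second. This holds for each 'In' example and fails for each 'Out' one.

In, In, Out, In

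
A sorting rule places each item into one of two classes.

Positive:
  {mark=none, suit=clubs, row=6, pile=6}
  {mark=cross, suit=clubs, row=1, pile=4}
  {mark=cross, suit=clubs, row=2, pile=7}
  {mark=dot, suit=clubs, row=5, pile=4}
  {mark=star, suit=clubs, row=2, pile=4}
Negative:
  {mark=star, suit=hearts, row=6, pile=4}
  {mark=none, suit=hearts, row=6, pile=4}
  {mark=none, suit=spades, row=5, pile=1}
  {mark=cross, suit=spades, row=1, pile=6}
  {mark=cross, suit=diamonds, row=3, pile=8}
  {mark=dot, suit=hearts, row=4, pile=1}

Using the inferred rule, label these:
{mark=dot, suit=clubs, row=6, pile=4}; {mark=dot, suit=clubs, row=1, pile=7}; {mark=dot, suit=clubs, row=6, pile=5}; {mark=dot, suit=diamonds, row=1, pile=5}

Positive, Positive, Positive, Negative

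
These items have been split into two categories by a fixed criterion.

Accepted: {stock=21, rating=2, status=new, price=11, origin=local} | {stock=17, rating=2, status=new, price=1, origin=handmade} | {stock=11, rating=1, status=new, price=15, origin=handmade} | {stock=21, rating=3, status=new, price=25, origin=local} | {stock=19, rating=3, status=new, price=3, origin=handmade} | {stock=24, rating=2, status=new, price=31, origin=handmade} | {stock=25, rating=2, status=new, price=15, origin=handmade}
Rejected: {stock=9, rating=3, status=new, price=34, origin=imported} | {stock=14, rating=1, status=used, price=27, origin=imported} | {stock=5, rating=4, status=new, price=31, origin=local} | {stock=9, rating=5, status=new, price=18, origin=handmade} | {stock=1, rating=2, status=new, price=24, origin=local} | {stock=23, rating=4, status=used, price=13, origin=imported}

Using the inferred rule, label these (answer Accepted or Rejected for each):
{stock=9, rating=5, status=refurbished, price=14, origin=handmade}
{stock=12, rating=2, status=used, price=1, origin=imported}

Rejected, Rejected

Every 'Accepted' example satisfies: status is new AND stock ≥ 11. None of the 'Rejected' examples do.
{stock=9, rating=5, status=refurbished, price=14, origin=handmade}: Rejected (status is refurbished, stock = 9).
{stock=12, rating=2, status=used, price=1, origin=imported}: Rejected (status is used, stock = 12).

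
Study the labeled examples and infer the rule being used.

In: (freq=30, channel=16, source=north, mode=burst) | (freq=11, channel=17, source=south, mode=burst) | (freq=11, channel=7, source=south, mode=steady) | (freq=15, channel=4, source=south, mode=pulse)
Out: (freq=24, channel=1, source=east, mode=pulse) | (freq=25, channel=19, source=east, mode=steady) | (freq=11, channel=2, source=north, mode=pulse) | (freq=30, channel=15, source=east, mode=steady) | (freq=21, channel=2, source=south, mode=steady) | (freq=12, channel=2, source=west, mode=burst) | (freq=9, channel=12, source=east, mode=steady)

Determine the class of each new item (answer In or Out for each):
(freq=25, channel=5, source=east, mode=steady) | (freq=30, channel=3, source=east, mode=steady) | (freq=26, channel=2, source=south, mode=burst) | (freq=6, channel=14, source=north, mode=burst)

Out, Out, Out, In

The classifier is using: source is not east AND channel ≥ 4.
(freq=25, channel=5, source=east, mode=steady) → source is east, channel = 5 → Out. (freq=30, channel=3, source=east, mode=steady) → source is east, channel = 3 → Out. (freq=26, channel=2, source=south, mode=burst) → source is south, channel = 2 → Out. (freq=6, channel=14, source=north, mode=burst) → source is north, channel = 14 → In.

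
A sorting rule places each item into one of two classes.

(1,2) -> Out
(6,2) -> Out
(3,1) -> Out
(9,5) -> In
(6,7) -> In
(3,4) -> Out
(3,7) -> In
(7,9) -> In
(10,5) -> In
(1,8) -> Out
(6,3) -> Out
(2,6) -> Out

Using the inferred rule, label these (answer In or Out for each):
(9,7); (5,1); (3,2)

The distinguishing property — sum ≥ 10 — holds for all the 'In' cases and none of the 'Out' cases.
In: (9,7), since 9+7 = 16. Out: (5,1), since 5+1 = 6. Out: (3,2), since 3+2 = 5.

In, Out, Out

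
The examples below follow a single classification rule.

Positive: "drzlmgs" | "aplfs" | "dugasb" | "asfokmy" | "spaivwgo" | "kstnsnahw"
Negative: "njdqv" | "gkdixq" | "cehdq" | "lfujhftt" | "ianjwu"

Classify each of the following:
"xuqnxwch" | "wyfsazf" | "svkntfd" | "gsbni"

Negative, Positive, Positive, Positive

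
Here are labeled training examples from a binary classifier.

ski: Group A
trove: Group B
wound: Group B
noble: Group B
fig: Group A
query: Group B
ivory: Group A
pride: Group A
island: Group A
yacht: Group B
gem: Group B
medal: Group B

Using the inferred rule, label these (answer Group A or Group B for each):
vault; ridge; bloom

Group B, Group A, Group B

Rule: contains 'i'. This holds for each 'Group A' example and fails for each 'Group B' one.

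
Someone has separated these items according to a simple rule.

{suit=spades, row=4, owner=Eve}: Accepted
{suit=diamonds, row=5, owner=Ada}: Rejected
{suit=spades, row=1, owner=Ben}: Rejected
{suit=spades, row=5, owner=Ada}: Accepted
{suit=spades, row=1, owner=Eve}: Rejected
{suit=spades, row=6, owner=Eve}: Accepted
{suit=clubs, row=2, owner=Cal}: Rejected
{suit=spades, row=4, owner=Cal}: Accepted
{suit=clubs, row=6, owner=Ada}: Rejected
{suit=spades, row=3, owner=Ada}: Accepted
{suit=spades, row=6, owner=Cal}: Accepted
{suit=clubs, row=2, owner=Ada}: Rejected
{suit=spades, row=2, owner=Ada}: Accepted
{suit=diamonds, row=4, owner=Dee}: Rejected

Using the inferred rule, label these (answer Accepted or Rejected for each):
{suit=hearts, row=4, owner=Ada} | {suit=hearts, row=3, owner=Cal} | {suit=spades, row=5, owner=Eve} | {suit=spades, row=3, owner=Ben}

The pattern is that an item is 'Accepted' exactly when: suit is spades AND row ≥ 2.

Rejected, Rejected, Accepted, Accepted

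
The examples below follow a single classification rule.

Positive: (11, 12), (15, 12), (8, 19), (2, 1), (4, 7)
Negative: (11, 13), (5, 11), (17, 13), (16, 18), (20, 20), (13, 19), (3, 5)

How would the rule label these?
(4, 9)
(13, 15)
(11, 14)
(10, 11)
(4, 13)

Positive, Negative, Positive, Positive, Positive

'Positive' ⟺ sum is odd.
(4, 9) → 4+9 = 13 → Positive.
(13, 15) → 13+15 = 28 → Negative.
(11, 14) → 11+14 = 25 → Positive.
(10, 11) → 10+11 = 21 → Positive.
(4, 13) → 4+13 = 17 → Positive.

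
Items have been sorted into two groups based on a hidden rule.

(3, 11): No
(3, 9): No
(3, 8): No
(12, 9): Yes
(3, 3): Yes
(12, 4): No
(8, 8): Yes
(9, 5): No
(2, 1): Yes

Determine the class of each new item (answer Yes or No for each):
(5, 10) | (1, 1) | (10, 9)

No, Yes, Yes

The simplest hypothesis consistent with all the labels is: |first − second| ≤ 3.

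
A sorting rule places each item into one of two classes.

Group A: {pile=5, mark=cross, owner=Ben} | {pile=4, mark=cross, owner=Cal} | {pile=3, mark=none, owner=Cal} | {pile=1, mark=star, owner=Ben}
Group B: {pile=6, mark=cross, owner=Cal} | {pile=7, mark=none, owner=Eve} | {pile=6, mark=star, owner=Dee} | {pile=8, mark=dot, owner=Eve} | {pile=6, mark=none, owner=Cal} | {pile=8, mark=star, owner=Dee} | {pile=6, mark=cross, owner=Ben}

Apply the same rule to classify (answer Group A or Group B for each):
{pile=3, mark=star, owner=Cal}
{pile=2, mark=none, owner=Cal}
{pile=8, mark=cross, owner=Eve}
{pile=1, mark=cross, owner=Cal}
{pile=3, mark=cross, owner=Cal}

'Group A' ⟺ pile ≤ 5.

Group A, Group A, Group B, Group A, Group A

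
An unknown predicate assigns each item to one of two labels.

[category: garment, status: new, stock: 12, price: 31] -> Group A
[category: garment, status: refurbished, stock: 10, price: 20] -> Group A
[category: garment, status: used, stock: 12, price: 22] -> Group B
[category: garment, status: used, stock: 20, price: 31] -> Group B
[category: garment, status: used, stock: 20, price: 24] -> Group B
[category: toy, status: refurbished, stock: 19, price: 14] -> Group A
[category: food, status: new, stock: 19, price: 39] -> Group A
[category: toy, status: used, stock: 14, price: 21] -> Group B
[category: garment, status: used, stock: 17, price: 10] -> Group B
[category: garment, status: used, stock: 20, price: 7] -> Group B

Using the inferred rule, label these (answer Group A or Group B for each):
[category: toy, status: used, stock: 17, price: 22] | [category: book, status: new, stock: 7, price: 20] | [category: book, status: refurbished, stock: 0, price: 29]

Group B, Group A, Group A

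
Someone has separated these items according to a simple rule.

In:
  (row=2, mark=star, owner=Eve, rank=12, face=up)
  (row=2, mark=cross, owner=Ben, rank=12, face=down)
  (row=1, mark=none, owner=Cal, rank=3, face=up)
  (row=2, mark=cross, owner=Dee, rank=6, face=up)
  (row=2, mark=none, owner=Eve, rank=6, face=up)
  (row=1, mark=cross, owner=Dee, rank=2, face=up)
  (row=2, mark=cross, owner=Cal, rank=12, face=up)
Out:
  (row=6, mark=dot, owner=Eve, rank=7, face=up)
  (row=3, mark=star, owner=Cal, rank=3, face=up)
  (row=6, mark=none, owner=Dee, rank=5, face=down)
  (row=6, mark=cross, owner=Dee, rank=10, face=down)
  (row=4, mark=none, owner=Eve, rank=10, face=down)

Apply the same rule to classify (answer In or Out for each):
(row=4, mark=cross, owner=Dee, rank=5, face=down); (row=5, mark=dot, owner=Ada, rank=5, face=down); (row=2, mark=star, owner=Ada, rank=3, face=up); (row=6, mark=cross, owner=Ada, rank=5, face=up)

Out, Out, In, Out

'In' ⟺ row ≤ 2.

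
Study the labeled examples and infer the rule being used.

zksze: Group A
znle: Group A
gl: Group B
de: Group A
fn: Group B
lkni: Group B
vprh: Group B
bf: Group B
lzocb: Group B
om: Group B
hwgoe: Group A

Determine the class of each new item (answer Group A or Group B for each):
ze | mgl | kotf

Group A, Group B, Group B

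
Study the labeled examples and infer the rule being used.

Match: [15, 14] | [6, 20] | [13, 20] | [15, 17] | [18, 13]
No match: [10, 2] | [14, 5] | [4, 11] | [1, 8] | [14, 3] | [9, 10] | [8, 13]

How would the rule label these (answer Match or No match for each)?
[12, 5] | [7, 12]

No match, No match

The simplest hypothesis consistent with all the labels is: sum ≥ 26.
[12, 5]: No match (12+5 = 17). [7, 12]: No match (7+12 = 19).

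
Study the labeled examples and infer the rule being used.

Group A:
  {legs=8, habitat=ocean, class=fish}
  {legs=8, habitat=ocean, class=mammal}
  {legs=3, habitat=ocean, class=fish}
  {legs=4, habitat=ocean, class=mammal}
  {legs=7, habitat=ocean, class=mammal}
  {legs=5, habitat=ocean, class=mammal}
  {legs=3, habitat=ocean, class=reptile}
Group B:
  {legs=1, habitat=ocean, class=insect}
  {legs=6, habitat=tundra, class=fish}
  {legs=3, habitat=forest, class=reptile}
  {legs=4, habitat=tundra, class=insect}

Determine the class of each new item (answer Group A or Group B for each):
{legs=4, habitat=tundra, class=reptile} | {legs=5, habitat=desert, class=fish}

A rule that fits every label: habitat is ocean AND legs ≥ 3 — true of each 'Group A' example, false of each 'Group B' one.
{legs=4, habitat=tundra, class=reptile} → habitat is tundra, legs = 4 → Group B. {legs=5, habitat=desert, class=fish} → habitat is desert, legs = 5 → Group B.

Group B, Group B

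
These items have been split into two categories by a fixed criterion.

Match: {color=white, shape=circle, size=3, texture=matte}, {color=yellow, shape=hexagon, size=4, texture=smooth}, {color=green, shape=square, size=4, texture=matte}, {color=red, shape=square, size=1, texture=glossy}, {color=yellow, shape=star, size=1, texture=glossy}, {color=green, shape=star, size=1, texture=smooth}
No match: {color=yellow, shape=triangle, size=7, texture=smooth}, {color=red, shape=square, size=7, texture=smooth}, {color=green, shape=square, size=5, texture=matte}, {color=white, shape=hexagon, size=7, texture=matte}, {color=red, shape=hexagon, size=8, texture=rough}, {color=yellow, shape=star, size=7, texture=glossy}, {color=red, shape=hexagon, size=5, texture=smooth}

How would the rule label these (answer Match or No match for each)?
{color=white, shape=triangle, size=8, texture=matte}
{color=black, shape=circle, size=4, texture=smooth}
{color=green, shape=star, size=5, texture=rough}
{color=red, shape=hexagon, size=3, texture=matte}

No match, Match, No match, Match

The rule appears to be: size ≤ 4.
{color=white, shape=triangle, size=8, texture=matte}: No match (size = 8).
{color=black, shape=circle, size=4, texture=smooth}: Match (size = 4).
{color=green, shape=star, size=5, texture=rough}: No match (size = 5).
{color=red, shape=hexagon, size=3, texture=matte}: Match (size = 3).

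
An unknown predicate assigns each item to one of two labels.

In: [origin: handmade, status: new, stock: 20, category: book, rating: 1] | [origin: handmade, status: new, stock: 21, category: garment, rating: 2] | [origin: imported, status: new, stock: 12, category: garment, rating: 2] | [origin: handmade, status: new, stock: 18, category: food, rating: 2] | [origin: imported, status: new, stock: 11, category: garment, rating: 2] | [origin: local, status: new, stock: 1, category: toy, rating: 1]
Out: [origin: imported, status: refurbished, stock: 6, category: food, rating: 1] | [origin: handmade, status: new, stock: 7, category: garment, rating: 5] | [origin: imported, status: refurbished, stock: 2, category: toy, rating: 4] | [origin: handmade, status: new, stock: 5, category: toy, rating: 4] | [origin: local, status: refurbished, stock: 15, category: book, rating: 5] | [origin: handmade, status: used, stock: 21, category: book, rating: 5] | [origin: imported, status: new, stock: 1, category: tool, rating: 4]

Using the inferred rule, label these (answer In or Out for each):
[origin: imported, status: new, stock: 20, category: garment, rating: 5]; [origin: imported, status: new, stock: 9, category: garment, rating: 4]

Out, Out

The rule appears to be: status is new AND rating ≤ 2.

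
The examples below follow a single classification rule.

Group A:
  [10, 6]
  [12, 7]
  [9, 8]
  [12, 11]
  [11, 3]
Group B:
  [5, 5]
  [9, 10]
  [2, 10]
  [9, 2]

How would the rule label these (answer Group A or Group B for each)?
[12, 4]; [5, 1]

Group A, Group B

A rule that fits every label: first > second AND sum ≥ 12 — true of each 'Group A' example, false of each 'Group B' one.
[12, 4]: 12 > 4, 12+4 = 16 — matches, so Group A. [5, 1]: 5 > 1, 5+1 = 6 — does not satisfy this, so Group B.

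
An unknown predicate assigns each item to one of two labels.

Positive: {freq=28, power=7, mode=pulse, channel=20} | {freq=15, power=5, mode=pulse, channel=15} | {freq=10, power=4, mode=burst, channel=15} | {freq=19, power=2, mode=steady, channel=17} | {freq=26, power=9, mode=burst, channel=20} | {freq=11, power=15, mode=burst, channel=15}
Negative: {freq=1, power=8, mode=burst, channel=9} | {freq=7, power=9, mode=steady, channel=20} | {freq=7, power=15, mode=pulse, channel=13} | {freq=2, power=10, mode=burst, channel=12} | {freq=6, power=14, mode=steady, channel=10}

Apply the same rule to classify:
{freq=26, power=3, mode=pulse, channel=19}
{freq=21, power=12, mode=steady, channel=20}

The rule appears to be: freq ≥ 10.
{freq=26, power=3, mode=pulse, channel=19}: Positive (freq = 26).
{freq=21, power=12, mode=steady, channel=20}: Positive (freq = 21).

Positive, Positive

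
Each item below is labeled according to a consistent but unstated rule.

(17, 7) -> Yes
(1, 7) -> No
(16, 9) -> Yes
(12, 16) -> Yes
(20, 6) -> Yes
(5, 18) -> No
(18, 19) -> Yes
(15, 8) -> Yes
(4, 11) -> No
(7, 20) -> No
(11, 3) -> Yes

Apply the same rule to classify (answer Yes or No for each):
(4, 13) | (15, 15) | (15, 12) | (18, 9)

No, Yes, Yes, Yes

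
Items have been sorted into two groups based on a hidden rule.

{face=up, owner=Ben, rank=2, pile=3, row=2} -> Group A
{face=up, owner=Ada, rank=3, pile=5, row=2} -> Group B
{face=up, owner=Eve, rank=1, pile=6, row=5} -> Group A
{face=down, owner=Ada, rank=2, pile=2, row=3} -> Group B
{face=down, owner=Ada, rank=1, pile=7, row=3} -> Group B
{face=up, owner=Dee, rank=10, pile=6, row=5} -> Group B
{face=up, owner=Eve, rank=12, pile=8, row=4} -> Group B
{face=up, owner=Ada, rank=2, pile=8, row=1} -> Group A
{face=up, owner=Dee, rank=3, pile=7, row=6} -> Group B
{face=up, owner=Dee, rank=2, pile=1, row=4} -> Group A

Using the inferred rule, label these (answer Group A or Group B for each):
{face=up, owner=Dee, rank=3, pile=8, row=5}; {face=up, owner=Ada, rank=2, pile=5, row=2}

Group B, Group A

One predicate separates the groups cleanly: face is up AND rank ≤ 2.
{face=up, owner=Dee, rank=3, pile=8, row=5}: face is up, rank = 3, doesn't match → Group B.
{face=up, owner=Ada, rank=2, pile=5, row=2}: face is up, rank = 2, meets the rule → Group A.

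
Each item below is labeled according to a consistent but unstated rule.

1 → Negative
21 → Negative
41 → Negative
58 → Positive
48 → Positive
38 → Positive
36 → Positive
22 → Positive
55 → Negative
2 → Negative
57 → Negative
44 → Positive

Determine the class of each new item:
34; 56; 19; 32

Positive, Positive, Negative, Positive

A rule that fits every label: even AND at least 21 — true of each 'Positive' example, false of each 'Negative' one.
Positive: 34, since 34 is even, 34 ≥ 21. Positive: 56, since 56 is even, 56 ≥ 21. Negative: 19, since 19 is odd, 19 < 21. Positive: 32, since 32 is even, 32 ≥ 21.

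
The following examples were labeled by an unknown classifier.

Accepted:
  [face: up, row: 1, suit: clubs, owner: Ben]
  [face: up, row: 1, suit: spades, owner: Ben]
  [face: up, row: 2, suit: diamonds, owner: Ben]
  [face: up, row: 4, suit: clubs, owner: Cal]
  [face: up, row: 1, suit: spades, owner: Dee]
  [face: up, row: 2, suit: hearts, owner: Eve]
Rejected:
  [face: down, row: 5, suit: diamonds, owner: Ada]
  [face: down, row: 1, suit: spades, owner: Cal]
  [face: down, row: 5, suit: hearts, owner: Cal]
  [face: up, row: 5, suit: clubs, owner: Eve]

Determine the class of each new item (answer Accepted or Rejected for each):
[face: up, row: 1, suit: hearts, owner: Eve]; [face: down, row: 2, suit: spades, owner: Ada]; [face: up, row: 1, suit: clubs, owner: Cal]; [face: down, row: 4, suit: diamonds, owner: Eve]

'Accepted' ⟺ face is up AND row ≤ 4.
[face: up, row: 1, suit: hearts, owner: Eve]: face is up, row = 1 — fits, so Accepted. [face: down, row: 2, suit: spades, owner: Ada]: face is down, row = 2 — lacks this property, so Rejected. [face: up, row: 1, suit: clubs, owner: Cal]: face is up, row = 1 — fits, so Accepted. [face: down, row: 4, suit: diamonds, owner: Eve]: face is down, row = 4 — lacks this property, so Rejected.

Accepted, Rejected, Accepted, Rejected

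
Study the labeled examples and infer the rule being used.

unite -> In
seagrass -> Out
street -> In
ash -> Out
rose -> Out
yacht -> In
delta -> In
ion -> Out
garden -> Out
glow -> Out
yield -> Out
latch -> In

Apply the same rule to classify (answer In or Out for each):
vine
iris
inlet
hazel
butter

Out, Out, In, Out, In

The pattern is that an item is 'In' exactly when: contains 't'.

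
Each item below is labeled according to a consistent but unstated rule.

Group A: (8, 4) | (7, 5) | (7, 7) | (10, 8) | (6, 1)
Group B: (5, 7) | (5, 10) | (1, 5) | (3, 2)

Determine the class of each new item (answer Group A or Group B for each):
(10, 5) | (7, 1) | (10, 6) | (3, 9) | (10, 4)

The pattern is that an item is 'Group A' exactly when: first ≥ 6.
(10, 5): Group A (first 10). (7, 1): Group A (first 7). (10, 6): Group A (first 10). (3, 9): Group B (first 3). (10, 4): Group A (first 10).

Group A, Group A, Group A, Group B, Group A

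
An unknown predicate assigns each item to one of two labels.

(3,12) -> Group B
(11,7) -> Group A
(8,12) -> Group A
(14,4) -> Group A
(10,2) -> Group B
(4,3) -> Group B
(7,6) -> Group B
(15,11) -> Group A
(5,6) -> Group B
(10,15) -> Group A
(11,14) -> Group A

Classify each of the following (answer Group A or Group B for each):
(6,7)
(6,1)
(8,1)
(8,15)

The pattern is that an item is 'Group A' exactly when: sum ≥ 18.

Group B, Group B, Group B, Group A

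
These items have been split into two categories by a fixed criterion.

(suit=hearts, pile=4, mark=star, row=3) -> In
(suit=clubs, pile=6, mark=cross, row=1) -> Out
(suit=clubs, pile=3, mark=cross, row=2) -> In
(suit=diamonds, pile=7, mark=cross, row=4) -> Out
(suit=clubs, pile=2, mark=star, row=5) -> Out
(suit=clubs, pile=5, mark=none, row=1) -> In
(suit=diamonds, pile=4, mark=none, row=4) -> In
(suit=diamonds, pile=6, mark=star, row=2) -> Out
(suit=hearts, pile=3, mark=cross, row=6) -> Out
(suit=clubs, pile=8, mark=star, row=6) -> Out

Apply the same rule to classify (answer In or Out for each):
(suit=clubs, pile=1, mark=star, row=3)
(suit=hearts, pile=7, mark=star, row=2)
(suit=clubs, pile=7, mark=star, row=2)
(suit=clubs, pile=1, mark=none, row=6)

The rule appears to be: pile ≤ 5 AND row ≤ 4.
(suit=clubs, pile=1, mark=star, row=3): pile = 1, row = 3, satisfies this → In.
(suit=hearts, pile=7, mark=star, row=2): pile = 7, row = 2, doesn't match → Out.
(suit=clubs, pile=7, mark=star, row=2): pile = 7, row = 2, doesn't match → Out.
(suit=clubs, pile=1, mark=none, row=6): pile = 1, row = 6, doesn't match → Out.

In, Out, Out, Out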